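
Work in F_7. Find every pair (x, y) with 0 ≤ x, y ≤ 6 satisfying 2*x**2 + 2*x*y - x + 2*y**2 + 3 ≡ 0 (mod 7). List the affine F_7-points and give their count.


Affine F_7-points: {(0, 3), (0, 4), (1, 3), (2, 6), (3, 5), (3, 6)}; count = 6.

For each of the 49 pairs (x, y) ∈ F_7², evaluate f(x, y) mod 7. Record the zeros.
  x = 0: [0↦3, 1↦5, 2↦4, 3↦0, 4↦0, 5↦4, 6↦5]  zeros at y ∈ {3, 4}
  x = 1: [0↦4, 1↦1, 2↦2, 3↦0, 4↦2, 5↦1, 6↦4]  zeros at y ∈ {3}
  x = 2: [0↦2, 1↦1, 2↦4, 3↦4, 4↦1, 5↦2, 6↦0]  zeros at y ∈ {6}
  x = 3: [0↦4, 1↦5, 2↦3, 3↦5, 4↦4, 5↦0, 6↦0]  zeros at y ∈ {5, 6}
  x = 4: [0↦3, 1↦6, 2↦6, 3↦3, 4↦4, 5↦2, 6↦4]  zeros at y ∈ ∅
  x = 5: [0↦6, 1↦4, 2↦6, 3↦5, 4↦1, 5↦1, 6↦5]  zeros at y ∈ ∅
  x = 6: [0↦6, 1↦6, 2↦3, 3↦4, 4↦2, 5↦4, 6↦3]  zeros at y ∈ ∅
Collecting zeros: affine points = {(0, 3), (0, 4), (1, 3), (2, 6), (3, 5), (3, 6)}.
Total count |C(F_7)_aff| = 6.


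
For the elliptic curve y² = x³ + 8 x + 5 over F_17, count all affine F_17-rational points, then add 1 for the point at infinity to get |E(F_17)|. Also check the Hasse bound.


Affine points = {(4, 4), (4, 13), (5, 0), (7, 8), (7, 9), (11, 8), (11, 9), (15, 7), (15, 10), (16, 8), (16, 9)}; affine count = 11; |E(F_17)| = 12.

Discriminant check: Δ ∝ 4a³ + 27b² = 4·8³ + 27·5² = 4·512 + 27·25 ≡ 3 (mod 17). Nonzero ⇒ E is nonsingular.
For each x ∈ F_17, compute rhs = x³ + 8·x + 5 mod 17, then count y ∈ F_17 with y² ≡ rhs.
  x = 0: rhs = 5, matching y values: none (0 points).
  x = 1: rhs = 14, matching y values: none (0 points).
  x = 2: rhs = 12, matching y values: none (0 points).
  x = 3: rhs = 5, matching y values: none (0 points).
  x = 4: rhs = 16, matching y values: 4, 13 (2 points).
  x = 5: rhs = 0, matching y values: 0 (1 points).
  x = 6: rhs = 14, matching y values: none (0 points).
  x = 7: rhs = 13, matching y values: 8, 9 (2 points).
  x = 8: rhs = 3, matching y values: none (0 points).
  x = 9: rhs = 7, matching y values: none (0 points).
  x = 10: rhs = 14, matching y values: none (0 points).
  x = 11: rhs = 13, matching y values: 8, 9 (2 points).
  x = 12: rhs = 10, matching y values: none (0 points).
  x = 13: rhs = 11, matching y values: none (0 points).
  x = 14: rhs = 5, matching y values: none (0 points).
  x = 15: rhs = 15, matching y values: 7, 10 (2 points).
  x = 16: rhs = 13, matching y values: 8, 9 (2 points).
Total affine count: 11.
Full point count |E(F_17)| = 11 + 1 = 12.
Hasse bound: |12 − (17+1)| = |-6| = 6 ≤ 2√17 ≈ 8.2462 ✓.


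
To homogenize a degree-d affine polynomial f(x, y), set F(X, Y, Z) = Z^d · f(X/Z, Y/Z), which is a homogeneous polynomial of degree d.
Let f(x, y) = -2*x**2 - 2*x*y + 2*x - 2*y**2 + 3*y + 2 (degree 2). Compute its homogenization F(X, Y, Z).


F(X, Y, Z) = -2*X**2 - 2*X*Y + 2*X*Z - 2*Y**2 + 3*Y*Z + 2*Z**2

deg(f) = 2.
Substitute x = X/Z, y = Y/Z into f, then multiply by Z^2.
  monomial -2·x^2·y^0 ↦ -2·X^2·Y^0·Z^0.
  monomial -2·x^1·y^1 ↦ -2·X^1·Y^1·Z^0.
  monomial 2·x^1·y^0 ↦ 2·X^1·Y^0·Z^1.
  monomial -2·x^0·y^2 ↦ -2·X^0·Y^2·Z^0.
  monomial 3·x^0·y^1 ↦ 3·X^0·Y^1·Z^1.
  monomial 2·x^0·y^0 ↦ 2·X^0·Y^0·Z^2.
Collecting: F(X, Y, Z) = -2*X**2 - 2*X*Y + 2*X*Z - 2*Y**2 + 3*Y*Z + 2*Z**2.


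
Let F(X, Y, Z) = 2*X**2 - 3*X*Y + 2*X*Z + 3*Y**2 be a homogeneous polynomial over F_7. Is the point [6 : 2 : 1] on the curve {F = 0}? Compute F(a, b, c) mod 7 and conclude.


F(6,2,1) ≡ 4 (mod 7); P is NOT on the curve.

Evaluate F(6, 2, 1) term-by-term (mod 7).
  2*X**2 ↦ 2·36·1·1 = 72
  -3*X*Y ↦ -3·6·2·1 = -36
  2*X*Z ↦ 2·6·1·1 = 12
  3*Y**2 ↦ 3·1·4·1 = 12
Sum: F(6, 2, 1) = (72) + (-36) + (12) + (12) = 60.
Reducing mod 7: 60 ≡ 4 (mod 7).
Since F(a, b, c) ≡ 4 ≠ 0 (mod 7), P does NOT lie on the curve.


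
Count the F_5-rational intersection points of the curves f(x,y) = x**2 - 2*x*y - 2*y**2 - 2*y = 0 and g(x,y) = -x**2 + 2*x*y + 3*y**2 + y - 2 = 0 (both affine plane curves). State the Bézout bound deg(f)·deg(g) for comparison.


Common zeros: {(0, 4), (1, 2), (3, 2), (3, 4)}; count = 4; Bézout bound = 4.

deg(f) = 2, deg(g) = 2, so Bézout bound = 4.
Scan x ∈ F_5. For each x, list the y ∈ F_5 with f(x, y) ≡ 0 and those with g(x, y) ≡ 0 (mod 5); the common zeros in that column are the intersection.
  x = 0: f ≡ 0 at y ∈ {0, 4}; g ≡ 0 at y ∈ {4}; common: {4}.
  x = 1: f ≡ 0 at y ∈ {1, 2}; g ≡ 0 at y ∈ {2}; common: {2}.
  x = 2: f ≡ 0 at y ∈ ∅; g ≡ 0 at y ∈ ∅; common: ∅.
  x = 3: f ≡ 0 at y ∈ {2, 4}; g ≡ 0 at y ∈ {2, 4}; common: {2, 4}.
  x = 4: f ≡ 0 at y ∈ ∅; g ≡ 0 at y ∈ ∅; common: ∅.
Collecting: common zeros = {(0, 4), (1, 2), (3, 2), (3, 4)}, so the count is 4.
Comparison with the Bézout bound: 4 ≤ 4 = deg(f)·deg(g), as expected for curves with no common component (the bound is attained).


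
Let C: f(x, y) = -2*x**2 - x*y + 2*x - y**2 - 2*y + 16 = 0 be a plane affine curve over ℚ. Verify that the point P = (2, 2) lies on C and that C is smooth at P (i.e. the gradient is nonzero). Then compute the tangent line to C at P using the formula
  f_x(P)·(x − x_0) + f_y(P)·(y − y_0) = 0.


Tangent line at P: -8*x - 8*y + 32 = 0.

Step 1: f(2, 2) = 0, so P lies on C.
Step 2: partial derivatives
  f_x(x, y) = -4*x - y + 2, f_y(x, y) = -x - 2*y - 2.
  f_x(P) = -8, f_y(P) = -8 (gradient nonzero, so P is smooth).
Step 3: tangent line at P: -8·(x − 2) + -8·(y − 2) = 0.
Expanding: -8*x - 8*y + 32 = 0.


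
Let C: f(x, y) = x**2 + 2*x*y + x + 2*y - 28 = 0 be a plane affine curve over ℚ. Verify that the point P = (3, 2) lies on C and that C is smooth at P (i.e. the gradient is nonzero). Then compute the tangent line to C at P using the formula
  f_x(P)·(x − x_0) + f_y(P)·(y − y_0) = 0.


Tangent line at P: 11*x + 8*y - 49 = 0.

Step 1: f(3, 2) = 0, so P lies on C.
Step 2: partial derivatives
  f_x(x, y) = 2*x + 2*y + 1, f_y(x, y) = 2*x + 2.
  f_x(P) = 11, f_y(P) = 8 (gradient nonzero, so P is smooth).
Step 3: tangent line at P: 11·(x − 3) + 8·(y − 2) = 0.
Expanding: 11*x + 8*y - 49 = 0.


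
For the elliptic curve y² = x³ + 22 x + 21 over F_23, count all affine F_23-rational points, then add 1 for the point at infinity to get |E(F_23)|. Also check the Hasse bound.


Affine points = {(2, 2), (2, 21), (4, 9), (4, 14), (5, 7), (5, 16), (6, 1), (6, 22), (7, 9), (7, 14), (12, 9), (12, 14), (15, 0), (17, 8), (17, 15), (18, 4), (18, 19)}; affine count = 17; |E(F_23)| = 18.

Discriminant check: Δ ∝ 4a³ + 27b² = 4·22³ + 27·21² = 4·10648 + 27·441 ≡ 12 (mod 23). Nonzero ⇒ E is nonsingular.
For each x ∈ F_23, compute rhs = x³ + 22·x + 21 mod 23, then count y ∈ F_23 with y² ≡ rhs.
  x = 0: rhs = 21, matching y values: none (0 points).
  x = 1: rhs = 21, matching y values: none (0 points).
  x = 2: rhs = 4, matching y values: 2, 21 (2 points).
  x = 3: rhs = 22, matching y values: none (0 points).
  x = 4: rhs = 12, matching y values: 9, 14 (2 points).
  x = 5: rhs = 3, matching y values: 7, 16 (2 points).
  x = 6: rhs = 1, matching y values: 1, 22 (2 points).
  x = 7: rhs = 12, matching y values: 9, 14 (2 points).
  x = 8: rhs = 19, matching y values: none (0 points).
  x = 9: rhs = 5, matching y values: none (0 points).
  x = 10: rhs = 22, matching y values: none (0 points).
  x = 11: rhs = 7, matching y values: none (0 points).
  x = 12: rhs = 12, matching y values: 9, 14 (2 points).
  x = 13: rhs = 20, matching y values: none (0 points).
  x = 14: rhs = 14, matching y values: none (0 points).
  x = 15: rhs = 0, matching y values: 0 (1 points).
  x = 16: rhs = 7, matching y values: none (0 points).
  x = 17: rhs = 18, matching y values: 8, 15 (2 points).
  x = 18: rhs = 16, matching y values: 4, 19 (2 points).
  x = 19: rhs = 7, matching y values: none (0 points).
  x = 20: rhs = 20, matching y values: none (0 points).
  x = 21: rhs = 15, matching y values: none (0 points).
  x = 22: rhs = 21, matching y values: none (0 points).
Total affine count: 17.
Full point count |E(F_23)| = 17 + 1 = 18.
Hasse bound: |18 − (23+1)| = |-6| = 6 ≤ 2√23 ≈ 9.5917 ✓.


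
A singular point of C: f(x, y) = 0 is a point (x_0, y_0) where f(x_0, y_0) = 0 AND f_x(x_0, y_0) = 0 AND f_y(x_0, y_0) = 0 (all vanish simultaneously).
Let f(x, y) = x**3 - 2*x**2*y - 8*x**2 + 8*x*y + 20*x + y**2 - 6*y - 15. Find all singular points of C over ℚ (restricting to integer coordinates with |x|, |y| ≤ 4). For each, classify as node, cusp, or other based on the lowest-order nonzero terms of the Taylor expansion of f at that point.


Singular points: {(2, -1)}; classification: cusp.

Compute partial derivatives:
  f_x = 3*x**2 - 4*x*y - 16*x + 8*y + 20.
  f_y = -2*x**2 + 8*x + 2*y - 6.
Scan x_0 ∈ {−4, ..., 4}. For each x_0, f_y(x_0, y) is a polynomial in y; find its integer roots y ∈ {−4, ..., 4}, then test f_x and f at those candidates.
  x = -4: f_y(-4, y) = 2*y - 70; no integer root y with |y| ≤ 4.
  x = -3: f_y(-3, y) = 2*y - 48; no integer root y with |y| ≤ 4.
  x = -2: f_y(-2, y) = 2*y - 30; no integer root y with |y| ≤ 4.
  x = -1: f_y(-1, y) = 2*y - 16; no integer root y with |y| ≤ 4.
  x = 0: f_y(0, y) = 2*y - 6; vanishes at y ∈ {3}. (0, 3): f_x = 44 ≠ 0.
  x = 1: f_y(1, y) = 2*y; vanishes at y ∈ {0}. (1, 0): f_x = 7 ≠ 0.
  x = 2: f_y(2, y) = 2*y + 2; vanishes at y ∈ {-1}. (2, -1): f_x = 0, f = 0 — SINGULAR.
  x = 3: f_y(3, y) = 2*y; vanishes at y ∈ {0}. (3, 0): f_x = -1 ≠ 0.
  x = 4: f_y(4, y) = 2*y - 6; vanishes at y ∈ {3}. (4, 3): f_x = -20 ≠ 0.
Only singular point on the grid: (2, -1).
Classify: substitute x = 2 + u, y = -1 + v and expand: f = u**3 - 2*u**2*v + v**2.
No constant or linear terms (consistent with a singular point). Quadratic part: v**2. Cubic part: u**3 - 2*u**2*v.
The quadratic part v**2 is a perfect square, so there is a single (double) tangent line v = 0, i.e. y = -1. Restricting the cubic part to that line (v = 0) leaves u**3 ≠ 0, so f is not divisible by v and the branch is v² ≈ -u**3 to lowest order — this is a cusp.
Classification: cusp.


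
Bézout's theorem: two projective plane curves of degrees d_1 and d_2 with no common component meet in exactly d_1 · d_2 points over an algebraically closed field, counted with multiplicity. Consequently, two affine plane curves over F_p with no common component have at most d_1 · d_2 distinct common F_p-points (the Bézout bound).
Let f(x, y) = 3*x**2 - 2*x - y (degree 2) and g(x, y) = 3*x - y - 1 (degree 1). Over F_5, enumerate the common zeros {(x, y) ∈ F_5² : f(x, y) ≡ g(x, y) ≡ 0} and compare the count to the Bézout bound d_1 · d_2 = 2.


Common zeros: ∅; count = 0; Bézout bound = 2.

deg(f) = 2, deg(g) = 1, so Bézout bound = 2.
Scan x ∈ F_5. For each x, list the y ∈ F_5 with f(x, y) ≡ 0 and those with g(x, y) ≡ 0 (mod 5); the common zeros in that column are the intersection.
  x = 0: f ≡ 0 at y ∈ {0}; g ≡ 0 at y ∈ {4}; common: ∅.
  x = 1: f ≡ 0 at y ∈ {1}; g ≡ 0 at y ∈ {2}; common: ∅.
  x = 2: f ≡ 0 at y ∈ {3}; g ≡ 0 at y ∈ {0}; common: ∅.
  x = 3: f ≡ 0 at y ∈ {1}; g ≡ 0 at y ∈ {3}; common: ∅.
  x = 4: f ≡ 0 at y ∈ {0}; g ≡ 0 at y ∈ {1}; common: ∅.
Collecting: common zeros = ∅, so the count is 0.
Comparison with the Bézout bound: 0 ≤ 2 = deg(f)·deg(g), as expected for curves with no common component (the affine F_5-count falls short of the bound because intersections may lie at infinity, over extension fields, or carry multiplicity).


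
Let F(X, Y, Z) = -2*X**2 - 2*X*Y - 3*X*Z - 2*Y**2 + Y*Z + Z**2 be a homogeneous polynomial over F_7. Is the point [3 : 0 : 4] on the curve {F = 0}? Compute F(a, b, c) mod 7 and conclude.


F(3,0,4) ≡ 4 (mod 7); P is NOT on the curve.

Evaluate F(3, 0, 4) term-by-term (mod 7).
  -2*X**2 ↦ -2·9·1·1 = -18
  -2*X*Y ↦ -2·3·0·1 = 0
  -3*X*Z ↦ -3·3·1·4 = -36
  -2*Y**2 ↦ -2·1·0·1 = 0
  Y*Z ↦ 1·1·0·4 = 0
  Z**2 ↦ 1·1·1·16 = 16
Sum: F(3, 0, 4) = (-18) + (0) + (-36) + (0) + (0) + (16) = -38.
Reducing mod 7: -38 ≡ 4 (mod 7).
Since F(a, b, c) ≡ 4 ≠ 0 (mod 7), P does NOT lie on the curve.


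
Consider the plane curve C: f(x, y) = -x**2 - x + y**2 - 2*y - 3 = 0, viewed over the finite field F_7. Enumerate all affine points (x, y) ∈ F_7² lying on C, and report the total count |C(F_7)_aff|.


Affine F_7-points: {(0, 3), (0, 6), (3, 4), (3, 5), (6, 3), (6, 6)}; count = 6.

For each of the 49 pairs (x, y) ∈ F_7², evaluate f(x, y) mod 7. Record the zeros.
  x = 0: [0↦4, 1↦3, 2↦4, 3↦0, 4↦5, 5↦5, 6↦0]  zeros at y ∈ {3, 6}
  x = 1: [0↦2, 1↦1, 2↦2, 3↦5, 4↦3, 5↦3, 6↦5]  zeros at y ∈ ∅
  x = 2: [0↦5, 1↦4, 2↦5, 3↦1, 4↦6, 5↦6, 6↦1]  zeros at y ∈ ∅
  x = 3: [0↦6, 1↦5, 2↦6, 3↦2, 4↦0, 5↦0, 6↦2]  zeros at y ∈ {4, 5}
  x = 4: [0↦5, 1↦4, 2↦5, 3↦1, 4↦6, 5↦6, 6↦1]  zeros at y ∈ ∅
  x = 5: [0↦2, 1↦1, 2↦2, 3↦5, 4↦3, 5↦3, 6↦5]  zeros at y ∈ ∅
  x = 6: [0↦4, 1↦3, 2↦4, 3↦0, 4↦5, 5↦5, 6↦0]  zeros at y ∈ {3, 6}
Collecting zeros: affine points = {(0, 3), (0, 6), (3, 4), (3, 5), (6, 3), (6, 6)}.
Total count |C(F_7)_aff| = 6.


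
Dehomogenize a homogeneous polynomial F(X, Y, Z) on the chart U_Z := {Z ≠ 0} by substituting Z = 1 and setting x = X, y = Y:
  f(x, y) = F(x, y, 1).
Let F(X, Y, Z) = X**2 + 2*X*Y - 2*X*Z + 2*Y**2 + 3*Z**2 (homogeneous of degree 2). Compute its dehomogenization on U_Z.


f(x, y) = x**2 + 2*x*y - 2*x + 2*y**2 + 3

On U_Z we set Z = 1. Each monomial c·X^i·Y^j·Z^k in F becomes c·x^i·y^j·1^k = c·x^i·y^j.
Substituting Z = 1: F(X, Y, 1) = x**2 + 2*x*y - 2*x + 2*y**2 + 3.
Note: deg(f) ≤ deg(F) = 2; strict inequality happens when F is divisible by Z (lost terms).


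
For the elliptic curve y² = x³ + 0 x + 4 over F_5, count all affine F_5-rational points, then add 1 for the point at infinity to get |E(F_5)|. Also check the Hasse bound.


Affine points = {(0, 2), (0, 3), (1, 0), (3, 1), (3, 4)}; affine count = 5; |E(F_5)| = 6.

Discriminant check: Δ ∝ 4a³ + 27b² = 4·0³ + 27·4² = 4·0 + 27·16 ≡ 2 (mod 5). Nonzero ⇒ E is nonsingular.
For each x ∈ F_5, compute rhs = x³ + 0·x + 4 mod 5, then count y ∈ F_5 with y² ≡ rhs.
  x = 0: rhs = 4, matching y values: 2, 3 (2 points).
  x = 1: rhs = 0, matching y values: 0 (1 points).
  x = 2: rhs = 2, matching y values: none (0 points).
  x = 3: rhs = 1, matching y values: 1, 4 (2 points).
  x = 4: rhs = 3, matching y values: none (0 points).
Total affine count: 5.
Full point count |E(F_5)| = 5 + 1 = 6.
Hasse bound: |6 − (5+1)| = |0| = 0 ≤ 2√5 ≈ 4.4721 ✓.


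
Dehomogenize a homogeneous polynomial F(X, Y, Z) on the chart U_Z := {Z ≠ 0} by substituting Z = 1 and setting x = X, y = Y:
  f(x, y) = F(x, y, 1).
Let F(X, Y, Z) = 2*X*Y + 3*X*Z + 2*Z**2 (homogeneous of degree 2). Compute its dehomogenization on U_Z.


f(x, y) = 2*x*y + 3*x + 2

On U_Z we set Z = 1. Each monomial c·X^i·Y^j·Z^k in F becomes c·x^i·y^j·1^k = c·x^i·y^j.
Substituting Z = 1: F(X, Y, 1) = 2*x*y + 3*x + 2.
Note: deg(f) ≤ deg(F) = 2; strict inequality happens when F is divisible by Z (lost terms).


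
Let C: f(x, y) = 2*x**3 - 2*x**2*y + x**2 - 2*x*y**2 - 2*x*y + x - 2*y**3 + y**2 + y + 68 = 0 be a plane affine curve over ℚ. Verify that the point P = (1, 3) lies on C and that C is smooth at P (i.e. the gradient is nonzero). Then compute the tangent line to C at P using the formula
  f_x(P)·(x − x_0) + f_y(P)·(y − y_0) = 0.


Tangent line at P: -27*x - 63*y + 216 = 0.

Step 1: f(1, 3) = 0, so P lies on C.
Step 2: partial derivatives
  f_x(x, y) = 6*x**2 - 4*x*y + 2*x - 2*y**2 - 2*y + 1, f_y(x, y) = -2*x**2 - 4*x*y - 2*x - 6*y**2 + 2*y + 1.
  f_x(P) = -27, f_y(P) = -63 (gradient nonzero, so P is smooth).
Step 3: tangent line at P: -27·(x − 1) + -63·(y − 3) = 0.
Expanding: -27*x - 63*y + 216 = 0.


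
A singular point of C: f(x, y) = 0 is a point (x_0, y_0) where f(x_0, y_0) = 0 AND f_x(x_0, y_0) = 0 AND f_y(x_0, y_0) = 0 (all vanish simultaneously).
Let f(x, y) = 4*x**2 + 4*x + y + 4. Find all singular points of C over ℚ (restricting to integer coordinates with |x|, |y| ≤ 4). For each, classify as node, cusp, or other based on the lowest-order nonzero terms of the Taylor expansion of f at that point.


No singular points in the scanned grid; C is smooth there.

Compute partial derivatives:
  f_x = 8*x + 4.
  f_y = 1.
f_y = 1 is a nonzero constant, so f_y never vanishes: no point (x, y) can satisfy f = f_x = f_y = 0. In particular no (x, y) ∈ {−4, ..., 4}² is singular; the curve is smooth.


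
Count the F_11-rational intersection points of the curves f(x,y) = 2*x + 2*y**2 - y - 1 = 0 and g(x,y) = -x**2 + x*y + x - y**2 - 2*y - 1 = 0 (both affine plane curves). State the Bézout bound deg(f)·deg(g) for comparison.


Common zeros: ∅; count = 0; Bézout bound = 4.

deg(f) = 2, deg(g) = 2, so Bézout bound = 4.
Scan x ∈ F_11. For each x, list the y ∈ F_11 with f(x, y) ≡ 0 and those with g(x, y) ≡ 0 (mod 11); the common zeros in that column are the intersection.
  x = 0: f ≡ 0 at y ∈ {1, 5}; g ≡ 0 at y ∈ {10}; common: ∅.
  x = 1: f ≡ 0 at y ∈ {8, 9}; g ≡ 0 at y ∈ ∅; common: ∅.
  x = 2: f ≡ 0 at y ∈ ∅; g ≡ 0 at y ∈ ∅; common: ∅.
  x = 3: f ≡ 0 at y ∈ {2, 4}; g ≡ 0 at y ∈ ∅; common: ∅.
  x = 4: f ≡ 0 at y ∈ {3}; g ≡ 0 at y ∈ ∅; common: ∅.
  x = 5: f ≡ 0 at y ∈ ∅; g ≡ 0 at y ∈ ∅; common: ∅.
  x = 6: f ≡ 0 at y ∈ {0, 6}; g ≡ 0 at y ∈ ∅; common: ∅.
  x = 7: f ≡ 0 at y ∈ ∅; g ≡ 0 at y ∈ ∅; common: ∅.
  x = 8: f ≡ 0 at y ∈ ∅; g ≡ 0 at y ∈ ∅; common: ∅.
  x = 9: f ≡ 0 at y ∈ ∅; g ≡ 0 at y ∈ ∅; common: ∅.
  x = 10: f ≡ 0 at y ∈ {7, 10}; g ≡ 0 at y ∈ ∅; common: ∅.
Collecting: common zeros = ∅, so the count is 0.
Comparison with the Bézout bound: 0 ≤ 4 = deg(f)·deg(g), as expected for curves with no common component (the affine F_11-count falls short of the bound because intersections may lie at infinity, over extension fields, or carry multiplicity).


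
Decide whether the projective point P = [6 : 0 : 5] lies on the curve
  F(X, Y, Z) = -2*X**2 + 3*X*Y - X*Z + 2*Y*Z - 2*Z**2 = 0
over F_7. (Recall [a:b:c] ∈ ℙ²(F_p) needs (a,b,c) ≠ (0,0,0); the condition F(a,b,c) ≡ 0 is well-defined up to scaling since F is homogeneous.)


F(6,0,5) ≡ 2 (mod 7); P is NOT on the curve.

Evaluate F(6, 0, 5) term-by-term (mod 7).
  -2*X**2 ↦ -2·36·1·1 = -72
  3*X*Y ↦ 3·6·0·1 = 0
  -X*Z ↦ -1·6·1·5 = -30
  2*Y*Z ↦ 2·1·0·5 = 0
  -2*Z**2 ↦ -2·1·1·25 = -50
Sum: F(6, 0, 5) = (-72) + (0) + (-30) + (0) + (-50) = -152.
Reducing mod 7: -152 ≡ 2 (mod 7).
Since F(a, b, c) ≡ 2 ≠ 0 (mod 7), P does NOT lie on the curve.


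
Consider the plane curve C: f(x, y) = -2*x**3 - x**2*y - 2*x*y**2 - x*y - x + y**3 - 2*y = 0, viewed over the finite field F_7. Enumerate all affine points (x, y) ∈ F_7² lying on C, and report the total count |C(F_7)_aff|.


Affine F_7-points: {(0, 0), (0, 3), (0, 4), (2, 2), (3, 3), (4, 1), (4, 6), (6, 3), (6, 4), (6, 5)}; count = 10.

For each of the 49 pairs (x, y) ∈ F_7², evaluate f(x, y) mod 7. Record the zeros.
  x = 0: [0↦0, 1↦6, 2↦4, 3↦0, 4↦0, 5↦3, 6↦1]  zeros at y ∈ {0, 3, 4}
  x = 1: [0↦4, 1↦6, 2↦3, 3↦1, 4↦6, 5↦3, 6↦5]  zeros at y ∈ ∅
  x = 2: [0↦3, 1↦6, 2↦0, 3↦5, 4↦6, 5↦2, 6↦6]  zeros at y ∈ {2}
  x = 3: [0↦6, 1↦1, 2↦4, 3↦0, 4↦2, 5↦2, 6↦6]  zeros at y ∈ {3}
  x = 4: [0↦1, 1↦0, 2↦3, 3↦2, 4↦3, 5↦5, 6↦0]  zeros at y ∈ {1, 6}
  x = 5: [0↦4, 1↦5, 2↦6, 3↦6, 4↦4, 5↦6, 6↦4]  zeros at y ∈ ∅
  x = 6: [0↦3, 1↦4, 2↦1, 3↦0, 4↦0, 5↦0, 6↦6]  zeros at y ∈ {3, 4, 5}
Collecting zeros: affine points = {(0, 0), (0, 3), (0, 4), (2, 2), (3, 3), (4, 1), (4, 6), (6, 3), (6, 4), (6, 5)}.
Total count |C(F_7)_aff| = 10.


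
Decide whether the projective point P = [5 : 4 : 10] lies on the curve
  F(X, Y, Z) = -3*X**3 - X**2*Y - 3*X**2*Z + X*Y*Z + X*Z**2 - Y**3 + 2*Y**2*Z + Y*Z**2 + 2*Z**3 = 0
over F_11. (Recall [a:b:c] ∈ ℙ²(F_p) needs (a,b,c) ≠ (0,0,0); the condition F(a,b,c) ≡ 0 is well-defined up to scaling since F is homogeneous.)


F(5,4,10) ≡ 8 (mod 11); P is NOT on the curve.

Evaluate F(5, 4, 10) term-by-term (mod 11).
  -3*X**3 ↦ -3·125·1·1 = -375
  -X**2*Y ↦ -1·25·4·1 = -100
  -3*X**2*Z ↦ -3·25·1·10 = -750
  X*Y*Z ↦ 1·5·4·10 = 200
  X*Z**2 ↦ 1·5·1·100 = 500
  -Y**3 ↦ -1·1·64·1 = -64
  2*Y**2*Z ↦ 2·1·16·10 = 320
  Y*Z**2 ↦ 1·1·4·100 = 400
  2*Z**3 ↦ 2·1·1·1000 = 2000
Sum: F(5, 4, 10) = (-375) + (-100) + (-750) + (200) + (500) + (-64) + (320) + (400) + (2000) = 2131.
Reducing mod 11: 2131 ≡ 8 (mod 11).
Since F(a, b, c) ≡ 8 ≠ 0 (mod 11), P does NOT lie on the curve.


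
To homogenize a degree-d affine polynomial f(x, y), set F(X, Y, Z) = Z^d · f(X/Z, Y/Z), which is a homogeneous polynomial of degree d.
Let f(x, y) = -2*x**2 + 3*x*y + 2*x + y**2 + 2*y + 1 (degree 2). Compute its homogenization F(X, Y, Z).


F(X, Y, Z) = -2*X**2 + 3*X*Y + 2*X*Z + Y**2 + 2*Y*Z + Z**2

deg(f) = 2.
Substitute x = X/Z, y = Y/Z into f, then multiply by Z^2.
  monomial -2·x^2·y^0 ↦ -2·X^2·Y^0·Z^0.
  monomial 3·x^1·y^1 ↦ 3·X^1·Y^1·Z^0.
  monomial 2·x^1·y^0 ↦ 2·X^1·Y^0·Z^1.
  monomial 1·x^0·y^2 ↦ 1·X^0·Y^2·Z^0.
  monomial 2·x^0·y^1 ↦ 2·X^0·Y^1·Z^1.
  monomial 1·x^0·y^0 ↦ 1·X^0·Y^0·Z^2.
Collecting: F(X, Y, Z) = -2*X**2 + 3*X*Y + 2*X*Z + Y**2 + 2*Y*Z + Z**2.


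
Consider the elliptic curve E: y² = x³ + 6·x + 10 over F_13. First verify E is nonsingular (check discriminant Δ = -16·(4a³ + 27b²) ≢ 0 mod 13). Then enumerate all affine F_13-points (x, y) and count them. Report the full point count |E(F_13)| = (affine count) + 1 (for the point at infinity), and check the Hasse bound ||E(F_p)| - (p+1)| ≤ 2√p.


Affine points = {(0, 6), (0, 7), (1, 2), (1, 11), (2, 2), (2, 11), (3, 4), (3, 9), (5, 3), (5, 10), (9, 0), (10, 2), (10, 11), (11, 4), (11, 9), (12, 4), (12, 9)}; affine count = 17; |E(F_13)| = 18.

Discriminant check: Δ ∝ 4a³ + 27b² = 4·6³ + 27·10² = 4·216 + 27·100 ≡ 2 (mod 13). Nonzero ⇒ E is nonsingular.
For each x ∈ F_13, compute rhs = x³ + 6·x + 10 mod 13, then count y ∈ F_13 with y² ≡ rhs.
  x = 0: rhs = 10, matching y values: 6, 7 (2 points).
  x = 1: rhs = 4, matching y values: 2, 11 (2 points).
  x = 2: rhs = 4, matching y values: 2, 11 (2 points).
  x = 3: rhs = 3, matching y values: 4, 9 (2 points).
  x = 4: rhs = 7, matching y values: none (0 points).
  x = 5: rhs = 9, matching y values: 3, 10 (2 points).
  x = 6: rhs = 2, matching y values: none (0 points).
  x = 7: rhs = 5, matching y values: none (0 points).
  x = 8: rhs = 11, matching y values: none (0 points).
  x = 9: rhs = 0, matching y values: 0 (1 points).
  x = 10: rhs = 4, matching y values: 2, 11 (2 points).
  x = 11: rhs = 3, matching y values: 4, 9 (2 points).
  x = 12: rhs = 3, matching y values: 4, 9 (2 points).
Total affine count: 17.
Full point count |E(F_13)| = 17 + 1 = 18.
Hasse bound: |18 − (13+1)| = |4| = 4 ≤ 2√13 ≈ 7.2111 ✓.


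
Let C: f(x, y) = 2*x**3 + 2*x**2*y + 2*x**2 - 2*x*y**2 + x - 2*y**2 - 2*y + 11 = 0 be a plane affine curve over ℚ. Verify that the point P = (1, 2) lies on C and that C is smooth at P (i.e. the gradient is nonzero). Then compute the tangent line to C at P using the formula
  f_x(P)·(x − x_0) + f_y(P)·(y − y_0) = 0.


Tangent line at P: 11*x - 16*y + 21 = 0.

Step 1: f(1, 2) = 0, so P lies on C.
Step 2: partial derivatives
  f_x(x, y) = 6*x**2 + 4*x*y + 4*x - 2*y**2 + 1, f_y(x, y) = 2*x**2 - 4*x*y - 4*y - 2.
  f_x(P) = 11, f_y(P) = -16 (gradient nonzero, so P is smooth).
Step 3: tangent line at P: 11·(x − 1) + -16·(y − 2) = 0.
Expanding: 11*x - 16*y + 21 = 0.


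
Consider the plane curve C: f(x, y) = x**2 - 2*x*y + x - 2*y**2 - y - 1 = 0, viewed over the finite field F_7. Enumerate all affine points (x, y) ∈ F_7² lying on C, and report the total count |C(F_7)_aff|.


Affine F_7-points: {(0, 5), (2, 3), (2, 5), (3, 3), (3, 4), (4, 2), (4, 4), (6, 2)}; count = 8.

For each of the 49 pairs (x, y) ∈ F_7², evaluate f(x, y) mod 7. Record the zeros.
  x = 0: [0↦6, 1↦3, 2↦3, 3↦6, 4↦5, 5↦0, 6↦5]  zeros at y ∈ {5}
  x = 1: [0↦1, 1↦3, 2↦1, 3↦2, 4↦6, 5↦6, 6↦2]  zeros at y ∈ ∅
  x = 2: [0↦5, 1↦5, 2↦1, 3↦0, 4↦2, 5↦0, 6↦1]  zeros at y ∈ {3, 5}
  x = 3: [0↦4, 1↦2, 2↦3, 3↦0, 4↦0, 5↦3, 6↦2]  zeros at y ∈ {3, 4}
  x = 4: [0↦5, 1↦1, 2↦0, 3↦2, 4↦0, 5↦1, 6↦5]  zeros at y ∈ {2, 4}
  x = 5: [0↦1, 1↦2, 2↦6, 3↦6, 4↦2, 5↦1, 6↦3]  zeros at y ∈ ∅
  x = 6: [0↦6, 1↦5, 2↦0, 3↦5, 4↦6, 5↦3, 6↦3]  zeros at y ∈ {2}
Collecting zeros: affine points = {(0, 5), (2, 3), (2, 5), (3, 3), (3, 4), (4, 2), (4, 4), (6, 2)}.
Total count |C(F_7)_aff| = 8.


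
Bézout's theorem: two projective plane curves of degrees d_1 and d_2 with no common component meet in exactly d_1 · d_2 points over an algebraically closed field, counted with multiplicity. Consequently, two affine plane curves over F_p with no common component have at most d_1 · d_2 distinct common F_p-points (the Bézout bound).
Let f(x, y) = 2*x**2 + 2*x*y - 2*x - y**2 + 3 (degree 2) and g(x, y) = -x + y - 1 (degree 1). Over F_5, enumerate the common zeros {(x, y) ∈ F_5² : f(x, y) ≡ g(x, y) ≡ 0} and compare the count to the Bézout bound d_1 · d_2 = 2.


Common zeros: {(2, 3)}; count = 1; Bézout bound = 2.

deg(f) = 2, deg(g) = 1, so Bézout bound = 2.
Scan x ∈ F_5. For each x, list the y ∈ F_5 with f(x, y) ≡ 0 and those with g(x, y) ≡ 0 (mod 5); the common zeros in that column are the intersection.
  x = 0: f ≡ 0 at y ∈ ∅; g ≡ 0 at y ∈ {1}; common: ∅.
  x = 1: f ≡ 0 at y ∈ {3, 4}; g ≡ 0 at y ∈ {2}; common: ∅.
  x = 2: f ≡ 0 at y ∈ {1, 3}; g ≡ 0 at y ∈ {3}; common: {3}.
  x = 3: f ≡ 0 at y ∈ {0, 1}; g ≡ 0 at y ∈ {4}; common: ∅.
  x = 4: f ≡ 0 at y ∈ ∅; g ≡ 0 at y ∈ {0}; common: ∅.
Collecting: common zeros = {(2, 3)}, so the count is 1.
Comparison with the Bézout bound: 1 ≤ 2 = deg(f)·deg(g), as expected for curves with no common component (the affine F_5-count falls short of the bound because intersections may lie at infinity, over extension fields, or carry multiplicity).


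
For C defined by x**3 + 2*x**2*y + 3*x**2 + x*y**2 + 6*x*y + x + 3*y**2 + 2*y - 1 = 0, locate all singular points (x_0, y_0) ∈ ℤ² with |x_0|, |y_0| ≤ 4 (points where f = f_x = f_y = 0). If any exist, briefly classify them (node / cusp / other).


Singular points: {(-2, 1)}; classification: node.

Compute partial derivatives:
  f_x = 3*x**2 + 4*x*y + 6*x + y**2 + 6*y + 1.
  f_y = 2*x**2 + 2*x*y + 6*x + 6*y + 2.
Scan x_0 ∈ {−4, ..., 4}. For each x_0, f_y(x_0, y) is a polynomial in y; find its integer roots y ∈ {−4, ..., 4}, then test f_x and f at those candidates.
  x = -4: f_y(-4, y) = 10 - 2*y; no integer root y with |y| ≤ 4.
  x = -3: f_y(-3, y) = 2; no integer root y with |y| ≤ 4.
  x = -2: f_y(-2, y) = 2*y - 2; vanishes at y ∈ {1}. (-2, 1): f_x = 0, f = 0 — SINGULAR.
  x = -1: f_y(-1, y) = 4*y - 2; no integer root y with |y| ≤ 4.
  x = 0: f_y(0, y) = 6*y + 2; no integer root y with |y| ≤ 4.
  x = 1: f_y(1, y) = 8*y + 10; no integer root y with |y| ≤ 4.
  x = 2: f_y(2, y) = 10*y + 22; no integer root y with |y| ≤ 4.
  x = 3: f_y(3, y) = 12*y + 38; no integer root y with |y| ≤ 4.
  x = 4: f_y(4, y) = 14*y + 58; no integer root y with |y| ≤ 4.
Only singular point on the grid: (-2, 1).
Classify: substitute x = -2 + u, y = 1 + v and expand: f = u**3 + 2*u**2*v - u**2 + u*v**2 + v**2.
No constant or linear terms (consistent with a singular point). Quadratic part: -u**2 + v**2. Cubic part: u**3 + 2*u**2*v + u*v**2.
The quadratic part v**2 - u**2 = (v − u)(v + u) splits into two distinct linear factors, so there are two distinct tangent lines y − 1 = ±(x − -2) — this is a node (ordinary double point).
Classification: node.


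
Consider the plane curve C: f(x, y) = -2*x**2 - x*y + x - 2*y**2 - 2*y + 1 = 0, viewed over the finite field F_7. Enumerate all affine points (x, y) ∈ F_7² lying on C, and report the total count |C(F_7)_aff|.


Affine F_7-points: {(1, 0), (1, 2), (2, 2), (2, 3), (3, 0), (3, 1), (4, 1), (4, 3)}; count = 8.

For each of the 49 pairs (x, y) ∈ F_7², evaluate f(x, y) mod 7. Record the zeros.
  x = 0: [0↦1, 1↦4, 2↦3, 3↦5, 4↦3, 5↦4, 6↦1]  zeros at y ∈ ∅
  x = 1: [0↦0, 1↦2, 2↦0, 3↦1, 4↦5, 5↦5, 6↦1]  zeros at y ∈ {0, 2}
  x = 2: [0↦2, 1↦3, 2↦0, 3↦0, 4↦3, 5↦2, 6↦4]  zeros at y ∈ {2, 3}
  x = 3: [0↦0, 1↦0, 2↦3, 3↦2, 4↦4, 5↦2, 6↦3]  zeros at y ∈ {0, 1}
  x = 4: [0↦1, 1↦0, 2↦2, 3↦0, 4↦1, 5↦5, 6↦5]  zeros at y ∈ {1, 3}
  x = 5: [0↦5, 1↦3, 2↦4, 3↦1, 4↦1, 5↦4, 6↦3]  zeros at y ∈ ∅
  x = 6: [0↦5, 1↦2, 2↦2, 3↦5, 4↦4, 5↦6, 6↦4]  zeros at y ∈ ∅
Collecting zeros: affine points = {(1, 0), (1, 2), (2, 2), (2, 3), (3, 0), (3, 1), (4, 1), (4, 3)}.
Total count |C(F_7)_aff| = 8.


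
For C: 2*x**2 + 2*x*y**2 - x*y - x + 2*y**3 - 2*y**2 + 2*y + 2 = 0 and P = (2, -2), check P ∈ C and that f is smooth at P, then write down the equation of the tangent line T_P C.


Tangent line at P: 17*x + 16*y - 2 = 0.

Step 1: f(2, -2) = 0, so P lies on C.
Step 2: partial derivatives
  f_x(x, y) = 4*x + 2*y**2 - y - 1, f_y(x, y) = 4*x*y - x + 6*y**2 - 4*y + 2.
  f_x(P) = 17, f_y(P) = 16 (gradient nonzero, so P is smooth).
Step 3: tangent line at P: 17·(x − 2) + 16·(y − -2) = 0.
Expanding: 17*x + 16*y - 2 = 0.


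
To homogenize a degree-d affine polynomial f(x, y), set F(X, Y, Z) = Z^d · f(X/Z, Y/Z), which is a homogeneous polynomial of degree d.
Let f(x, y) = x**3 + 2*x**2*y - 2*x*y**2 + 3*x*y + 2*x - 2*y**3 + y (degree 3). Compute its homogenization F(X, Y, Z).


F(X, Y, Z) = X**3 + 2*X**2*Y - 2*X*Y**2 + 3*X*Y*Z + 2*X*Z**2 - 2*Y**3 + Y*Z**2

deg(f) = 3.
Substitute x = X/Z, y = Y/Z into f, then multiply by Z^3.
  monomial 1·x^3·y^0 ↦ 1·X^3·Y^0·Z^0.
  monomial 2·x^2·y^1 ↦ 2·X^2·Y^1·Z^0.
  monomial -2·x^1·y^2 ↦ -2·X^1·Y^2·Z^0.
  monomial 3·x^1·y^1 ↦ 3·X^1·Y^1·Z^1.
  monomial 2·x^1·y^0 ↦ 2·X^1·Y^0·Z^2.
  monomial -2·x^0·y^3 ↦ -2·X^0·Y^3·Z^0.
  monomial 1·x^0·y^1 ↦ 1·X^0·Y^1·Z^2.
Collecting: F(X, Y, Z) = X**3 + 2*X**2*Y - 2*X*Y**2 + 3*X*Y*Z + 2*X*Z**2 - 2*Y**3 + Y*Z**2.


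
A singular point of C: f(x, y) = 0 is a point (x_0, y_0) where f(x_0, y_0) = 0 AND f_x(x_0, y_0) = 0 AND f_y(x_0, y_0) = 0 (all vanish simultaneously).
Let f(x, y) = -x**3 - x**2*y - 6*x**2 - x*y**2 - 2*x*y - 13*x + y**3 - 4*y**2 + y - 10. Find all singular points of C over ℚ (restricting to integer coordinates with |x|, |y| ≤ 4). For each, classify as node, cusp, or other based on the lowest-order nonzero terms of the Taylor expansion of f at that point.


Singular points: {(-2, 1)}; classification: node.

Compute partial derivatives:
  f_x = -3*x**2 - 2*x*y - 12*x - y**2 - 2*y - 13.
  f_y = -x**2 - 2*x*y - 2*x + 3*y**2 - 8*y + 1.
Scan x_0 ∈ {−4, ..., 4}. For each x_0, f_y(x_0, y) is a polynomial in y; find its integer roots y ∈ {−4, ..., 4}, then test f_x and f at those candidates.
  x = -4: f_y(-4, y) = 3*y**2 - 7; no integer root y with |y| ≤ 4.
  x = -3: f_y(-3, y) = 3*y**2 - 2*y - 2; no integer root y with |y| ≤ 4.
  x = -2: f_y(-2, y) = 3*y**2 - 4*y + 1; vanishes at y ∈ {1}. (-2, 1): f_x = 0, f = 0 — SINGULAR.
  x = -1: f_y(-1, y) = 3*y**2 - 6*y + 2; no integer root y with |y| ≤ 4.
  x = 0: f_y(0, y) = 3*y**2 - 8*y + 1; no integer root y with |y| ≤ 4.
  x = 1: f_y(1, y) = 3*y**2 - 10*y - 2; no integer root y with |y| ≤ 4.
  x = 2: f_y(2, y) = 3*y**2 - 12*y - 7; no integer root y with |y| ≤ 4.
  x = 3: f_y(3, y) = 3*y**2 - 14*y - 14; no integer root y with |y| ≤ 4.
  x = 4: f_y(4, y) = 3*y**2 - 16*y - 23; no integer root y with |y| ≤ 4.
Only singular point on the grid: (-2, 1).
Classify: substitute x = -2 + u, y = 1 + v and expand: f = -u**3 - u**2*v - u**2 - u*v**2 + v**3 + v**2.
No constant or linear terms (consistent with a singular point). Quadratic part: -u**2 + v**2. Cubic part: -u**3 - u**2*v - u*v**2 + v**3.
The quadratic part v**2 - u**2 = (v − u)(v + u) splits into two distinct linear factors, so there are two distinct tangent lines y − 1 = ±(x − -2) — this is a node (ordinary double point).
Classification: node.


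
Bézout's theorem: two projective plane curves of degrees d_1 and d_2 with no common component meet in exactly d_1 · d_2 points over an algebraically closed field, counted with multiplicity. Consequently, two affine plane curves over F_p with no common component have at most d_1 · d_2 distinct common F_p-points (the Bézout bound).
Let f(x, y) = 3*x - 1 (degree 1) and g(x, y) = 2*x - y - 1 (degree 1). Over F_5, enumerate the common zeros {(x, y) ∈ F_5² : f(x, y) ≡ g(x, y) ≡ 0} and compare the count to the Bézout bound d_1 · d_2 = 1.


Common zeros: {(2, 3)}; count = 1; Bézout bound = 1.

deg(f) = 1, deg(g) = 1, so Bézout bound = 1.
Scan x ∈ F_5. For each x, list the y ∈ F_5 with f(x, y) ≡ 0 and those with g(x, y) ≡ 0 (mod 5); the common zeros in that column are the intersection.
  x = 0: f ≡ 0 at y ∈ ∅; g ≡ 0 at y ∈ {4}; common: ∅.
  x = 1: f ≡ 0 at y ∈ ∅; g ≡ 0 at y ∈ {1}; common: ∅.
  x = 2: f ≡ 0 at y ∈ {0, 1, 2, 3, 4}; g ≡ 0 at y ∈ {3}; common: {3}.
  x = 3: f ≡ 0 at y ∈ ∅; g ≡ 0 at y ∈ {0}; common: ∅.
  x = 4: f ≡ 0 at y ∈ ∅; g ≡ 0 at y ∈ {2}; common: ∅.
Collecting: common zeros = {(2, 3)}, so the count is 1.
Comparison with the Bézout bound: 1 ≤ 1 = deg(f)·deg(g), as expected for curves with no common component (the bound is attained).


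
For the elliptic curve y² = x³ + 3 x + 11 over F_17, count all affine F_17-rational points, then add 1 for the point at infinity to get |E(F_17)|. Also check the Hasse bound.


Affine points = {(1, 7), (1, 10), (2, 5), (2, 12), (3, 8), (3, 9), (4, 6), (4, 11), (5, 7), (5, 10), (7, 1), (7, 16), (9, 6), (9, 11), (10, 2), (10, 15), (11, 7), (11, 10), (14, 3), (14, 14)}; affine count = 20; |E(F_17)| = 21.

Discriminant check: Δ ∝ 4a³ + 27b² = 4·3³ + 27·11² = 4·27 + 27·121 ≡ 9 (mod 17). Nonzero ⇒ E is nonsingular.
For each x ∈ F_17, compute rhs = x³ + 3·x + 11 mod 17, then count y ∈ F_17 with y² ≡ rhs.
  x = 0: rhs = 11, matching y values: none (0 points).
  x = 1: rhs = 15, matching y values: 7, 10 (2 points).
  x = 2: rhs = 8, matching y values: 5, 12 (2 points).
  x = 3: rhs = 13, matching y values: 8, 9 (2 points).
  x = 4: rhs = 2, matching y values: 6, 11 (2 points).
  x = 5: rhs = 15, matching y values: 7, 10 (2 points).
  x = 6: rhs = 7, matching y values: none (0 points).
  x = 7: rhs = 1, matching y values: 1, 16 (2 points).
  x = 8: rhs = 3, matching y values: none (0 points).
  x = 9: rhs = 2, matching y values: 6, 11 (2 points).
  x = 10: rhs = 4, matching y values: 2, 15 (2 points).
  x = 11: rhs = 15, matching y values: 7, 10 (2 points).
  x = 12: rhs = 7, matching y values: none (0 points).
  x = 13: rhs = 3, matching y values: none (0 points).
  x = 14: rhs = 9, matching y values: 3, 14 (2 points).
  x = 15: rhs = 14, matching y values: none (0 points).
  x = 16: rhs = 7, matching y values: none (0 points).
Total affine count: 20.
Full point count |E(F_17)| = 20 + 1 = 21.
Hasse bound: |21 − (17+1)| = |3| = 3 ≤ 2√17 ≈ 8.2462 ✓.


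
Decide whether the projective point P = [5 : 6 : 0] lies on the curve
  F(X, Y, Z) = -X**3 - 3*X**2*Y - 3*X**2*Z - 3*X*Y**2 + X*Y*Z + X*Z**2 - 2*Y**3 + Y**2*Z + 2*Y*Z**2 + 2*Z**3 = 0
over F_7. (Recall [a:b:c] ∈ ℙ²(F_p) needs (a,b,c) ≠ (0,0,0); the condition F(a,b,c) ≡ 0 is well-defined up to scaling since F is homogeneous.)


F(5,6,0) ≡ 0 (mod 7); P is on the curve.

Evaluate F(5, 6, 0) term-by-term (mod 7).
  -X**3 ↦ -1·125·1·1 = -125
  -3*X**2*Y ↦ -3·25·6·1 = -450
  -3*X**2*Z ↦ -3·25·1·0 = 0
  -3*X*Y**2 ↦ -3·5·36·1 = -540
  X*Y*Z ↦ 1·5·6·0 = 0
  X*Z**2 ↦ 1·5·1·0 = 0
  -2*Y**3 ↦ -2·1·216·1 = -432
  Y**2*Z ↦ 1·1·36·0 = 0
  2*Y*Z**2 ↦ 2·1·6·0 = 0
  2*Z**3 ↦ 2·1·1·0 = 0
Sum: F(5, 6, 0) = (-125) + (-450) + (0) + (-540) + (0) + (0) + (-432) + (0) + (0) + (0) = -1547.
Reducing mod 7: -1547 ≡ 0 (mod 7).
Since F(a, b, c) ≡ 0 (mod 7), P lies on the curve.


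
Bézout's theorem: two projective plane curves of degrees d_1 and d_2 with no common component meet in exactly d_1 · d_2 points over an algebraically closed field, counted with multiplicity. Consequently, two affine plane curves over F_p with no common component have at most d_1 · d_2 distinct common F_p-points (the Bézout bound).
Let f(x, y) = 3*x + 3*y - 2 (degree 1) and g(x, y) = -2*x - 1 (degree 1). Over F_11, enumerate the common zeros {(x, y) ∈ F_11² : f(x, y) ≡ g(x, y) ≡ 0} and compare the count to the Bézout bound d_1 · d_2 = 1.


Common zeros: {(5, 3)}; count = 1; Bézout bound = 1.

deg(f) = 1, deg(g) = 1, so Bézout bound = 1.
Scan x ∈ F_11. For each x, list the y ∈ F_11 with f(x, y) ≡ 0 and those with g(x, y) ≡ 0 (mod 11); the common zeros in that column are the intersection.
  x = 0: f ≡ 0 at y ∈ {8}; g ≡ 0 at y ∈ ∅; common: ∅.
  x = 1: f ≡ 0 at y ∈ {7}; g ≡ 0 at y ∈ ∅; common: ∅.
  x = 2: f ≡ 0 at y ∈ {6}; g ≡ 0 at y ∈ ∅; common: ∅.
  x = 3: f ≡ 0 at y ∈ {5}; g ≡ 0 at y ∈ ∅; common: ∅.
  x = 4: f ≡ 0 at y ∈ {4}; g ≡ 0 at y ∈ ∅; common: ∅.
  x = 5: f ≡ 0 at y ∈ {3}; g ≡ 0 at y ∈ {0, 1, 2, 3, 4, 5, 6, 7, 8, 9, 10}; common: {3}.
  x = 6: f ≡ 0 at y ∈ {2}; g ≡ 0 at y ∈ ∅; common: ∅.
  x = 7: f ≡ 0 at y ∈ {1}; g ≡ 0 at y ∈ ∅; common: ∅.
  x = 8: f ≡ 0 at y ∈ {0}; g ≡ 0 at y ∈ ∅; common: ∅.
  x = 9: f ≡ 0 at y ∈ {10}; g ≡ 0 at y ∈ ∅; common: ∅.
  x = 10: f ≡ 0 at y ∈ {9}; g ≡ 0 at y ∈ ∅; common: ∅.
Collecting: common zeros = {(5, 3)}, so the count is 1.
Comparison with the Bézout bound: 1 ≤ 1 = deg(f)·deg(g), as expected for curves with no common component (the bound is attained).


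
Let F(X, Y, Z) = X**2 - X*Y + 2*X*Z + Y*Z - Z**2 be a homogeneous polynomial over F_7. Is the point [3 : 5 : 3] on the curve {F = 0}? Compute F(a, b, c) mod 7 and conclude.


F(3,5,3) ≡ 4 (mod 7); P is NOT on the curve.

Evaluate F(3, 5, 3) term-by-term (mod 7).
  X**2 ↦ 1·9·1·1 = 9
  -X*Y ↦ -1·3·5·1 = -15
  2*X*Z ↦ 2·3·1·3 = 18
  Y*Z ↦ 1·1·5·3 = 15
  -Z**2 ↦ -1·1·1·9 = -9
Sum: F(3, 5, 3) = (9) + (-15) + (18) + (15) + (-9) = 18.
Reducing mod 7: 18 ≡ 4 (mod 7).
Since F(a, b, c) ≡ 4 ≠ 0 (mod 7), P does NOT lie on the curve.


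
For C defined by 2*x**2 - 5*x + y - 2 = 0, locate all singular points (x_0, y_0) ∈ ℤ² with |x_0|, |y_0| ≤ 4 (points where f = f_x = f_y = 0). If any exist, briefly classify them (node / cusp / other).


No singular points in the scanned grid; C is smooth there.

Compute partial derivatives:
  f_x = 4*x - 5.
  f_y = 1.
f_y = 1 is a nonzero constant, so f_y never vanishes: no point (x, y) can satisfy f = f_x = f_y = 0. In particular no (x, y) ∈ {−4, ..., 4}² is singular; the curve is smooth.


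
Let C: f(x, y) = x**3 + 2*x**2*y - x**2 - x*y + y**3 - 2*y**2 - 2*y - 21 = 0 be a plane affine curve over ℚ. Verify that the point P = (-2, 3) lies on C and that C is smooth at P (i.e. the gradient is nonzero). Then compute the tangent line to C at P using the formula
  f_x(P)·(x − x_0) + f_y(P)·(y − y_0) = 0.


Tangent line at P: -11*x + 23*y - 91 = 0.

Step 1: f(-2, 3) = 0, so P lies on C.
Step 2: partial derivatives
  f_x(x, y) = 3*x**2 + 4*x*y - 2*x - y, f_y(x, y) = 2*x**2 - x + 3*y**2 - 4*y - 2.
  f_x(P) = -11, f_y(P) = 23 (gradient nonzero, so P is smooth).
Step 3: tangent line at P: -11·(x − -2) + 23·(y − 3) = 0.
Expanding: -11*x + 23*y - 91 = 0.


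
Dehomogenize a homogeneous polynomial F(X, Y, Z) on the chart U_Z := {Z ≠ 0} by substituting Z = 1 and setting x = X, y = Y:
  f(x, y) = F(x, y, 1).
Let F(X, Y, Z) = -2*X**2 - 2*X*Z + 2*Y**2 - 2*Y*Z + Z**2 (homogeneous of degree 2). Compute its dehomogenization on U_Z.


f(x, y) = -2*x**2 - 2*x + 2*y**2 - 2*y + 1

On U_Z we set Z = 1. Each monomial c·X^i·Y^j·Z^k in F becomes c·x^i·y^j·1^k = c·x^i·y^j.
Substituting Z = 1: F(X, Y, 1) = -2*x**2 - 2*x + 2*y**2 - 2*y + 1.
Note: deg(f) ≤ deg(F) = 2; strict inequality happens when F is divisible by Z (lost terms).
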